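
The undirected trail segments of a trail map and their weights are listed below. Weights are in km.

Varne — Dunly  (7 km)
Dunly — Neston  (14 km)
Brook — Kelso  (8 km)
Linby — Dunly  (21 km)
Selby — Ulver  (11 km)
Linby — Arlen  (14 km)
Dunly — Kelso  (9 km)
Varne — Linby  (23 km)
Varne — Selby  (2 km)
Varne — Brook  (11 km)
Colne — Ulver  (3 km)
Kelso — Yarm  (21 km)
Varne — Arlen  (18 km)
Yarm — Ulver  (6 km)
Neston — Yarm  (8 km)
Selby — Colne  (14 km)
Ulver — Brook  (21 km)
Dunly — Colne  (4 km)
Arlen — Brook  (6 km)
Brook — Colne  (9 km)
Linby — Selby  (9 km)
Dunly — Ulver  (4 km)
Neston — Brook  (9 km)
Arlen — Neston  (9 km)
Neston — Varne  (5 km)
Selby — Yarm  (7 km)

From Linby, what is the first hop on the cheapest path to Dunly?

Selby

Candidate routes:
Linby - Selby - Varne - Dunly: 9+2+7 = 18
Linby - Dunly: 21 = 21
Linby - Selby - Ulver - Dunly: 9+11+4 = 24
The minimum is 18 km via Linby - Selby - Varne - Dunly.
So from Linby the first move is to Selby.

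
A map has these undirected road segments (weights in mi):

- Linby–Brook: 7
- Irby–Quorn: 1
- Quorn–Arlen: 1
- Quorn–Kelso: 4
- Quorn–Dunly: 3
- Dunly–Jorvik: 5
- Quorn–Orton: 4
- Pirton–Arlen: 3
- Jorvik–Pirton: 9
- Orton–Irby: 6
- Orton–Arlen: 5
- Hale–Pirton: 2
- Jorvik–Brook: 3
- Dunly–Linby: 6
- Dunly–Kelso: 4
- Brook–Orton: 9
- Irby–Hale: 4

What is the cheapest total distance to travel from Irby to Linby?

Compare a few routes:
Irby → Quorn → Kelso → Dunly → Linby: 1+4+4+6 = 15
Irby → Quorn → Dunly → Linby: 1+3+6 = 10
Cheapest is Irby → Quorn → Dunly → Linby at 10 mi.

10 mi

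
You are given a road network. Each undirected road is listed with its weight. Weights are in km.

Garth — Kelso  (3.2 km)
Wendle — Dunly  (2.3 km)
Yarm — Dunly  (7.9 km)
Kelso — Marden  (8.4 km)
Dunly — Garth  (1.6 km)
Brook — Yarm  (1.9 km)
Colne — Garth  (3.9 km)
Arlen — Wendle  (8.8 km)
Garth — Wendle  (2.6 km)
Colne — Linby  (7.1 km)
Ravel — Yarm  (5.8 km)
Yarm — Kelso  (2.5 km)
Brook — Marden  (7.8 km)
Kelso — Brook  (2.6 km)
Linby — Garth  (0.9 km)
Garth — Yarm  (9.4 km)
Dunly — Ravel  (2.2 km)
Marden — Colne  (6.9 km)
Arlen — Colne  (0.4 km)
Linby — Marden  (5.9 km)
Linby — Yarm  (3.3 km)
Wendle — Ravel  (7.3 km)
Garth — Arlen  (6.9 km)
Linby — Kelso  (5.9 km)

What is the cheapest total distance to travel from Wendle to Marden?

Shortest distances from Wendle:
Wendle: 0
Dunly: 2.3  (via Wendle)
Garth: 2.6  (via Wendle)
Linby: 3.5  (via Garth)
Ravel: 4.5  (via Dunly)
Kelso: 5.8  (via Garth)
Colne: 6.5  (via Garth)
Yarm: 6.8  (via Linby)
Arlen: 6.9  (via Colne)
Brook: 8.4  (via Kelso)
Marden: 9.4  (via Linby)
Shortest route: Wendle–Garth–Linby–Marden = 9.4 km.

9.4 km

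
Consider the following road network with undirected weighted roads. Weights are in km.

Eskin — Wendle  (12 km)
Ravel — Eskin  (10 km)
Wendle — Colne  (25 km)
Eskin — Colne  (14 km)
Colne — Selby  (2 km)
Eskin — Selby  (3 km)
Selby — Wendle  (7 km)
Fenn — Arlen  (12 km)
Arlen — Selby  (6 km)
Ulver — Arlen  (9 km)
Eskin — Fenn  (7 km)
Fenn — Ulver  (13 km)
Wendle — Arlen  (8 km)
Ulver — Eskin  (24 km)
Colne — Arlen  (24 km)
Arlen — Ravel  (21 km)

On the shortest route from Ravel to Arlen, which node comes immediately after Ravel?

Enumerating some paths:
Ravel → Eskin → Fenn → Arlen: 10+7+12 = 29
Ravel → Arlen: 21 = 21
Ravel → Eskin → Selby → Wendle → Arlen: 10+3+7+8 = 28
Ravel → Eskin → Selby → Arlen: 10+3+6 = 19
Cheapest is Ravel → Eskin → Selby → Arlen at 19 km.
So from Ravel the first move is to Eskin.

Eskin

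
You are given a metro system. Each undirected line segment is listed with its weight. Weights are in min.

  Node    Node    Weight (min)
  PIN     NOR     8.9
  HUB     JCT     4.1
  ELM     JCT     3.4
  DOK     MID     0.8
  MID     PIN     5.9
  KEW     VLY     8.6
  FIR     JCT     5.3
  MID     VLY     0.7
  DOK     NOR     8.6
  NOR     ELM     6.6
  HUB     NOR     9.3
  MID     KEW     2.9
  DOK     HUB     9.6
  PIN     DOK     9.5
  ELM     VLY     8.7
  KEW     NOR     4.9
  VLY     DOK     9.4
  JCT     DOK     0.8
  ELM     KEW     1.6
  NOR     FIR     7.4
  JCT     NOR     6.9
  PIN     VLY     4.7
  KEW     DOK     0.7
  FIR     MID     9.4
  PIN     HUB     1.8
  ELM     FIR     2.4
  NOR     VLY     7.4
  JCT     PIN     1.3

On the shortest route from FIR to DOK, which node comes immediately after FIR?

ELM

Compare a few routes:
FIR → ELM → JCT → DOK: 2.4+3.4+0.8 = 6.6
FIR → ELM → KEW → MID → DOK: 2.4+1.6+2.9+0.8 = 7.7
FIR → ELM → KEW → DOK: 2.4+1.6+0.7 = 4.7
FIR → JCT → DOK: 5.3+0.8 = 6.1
Cheapest is FIR → ELM → KEW → DOK at 4.7 min.
So from FIR the first move is to ELM.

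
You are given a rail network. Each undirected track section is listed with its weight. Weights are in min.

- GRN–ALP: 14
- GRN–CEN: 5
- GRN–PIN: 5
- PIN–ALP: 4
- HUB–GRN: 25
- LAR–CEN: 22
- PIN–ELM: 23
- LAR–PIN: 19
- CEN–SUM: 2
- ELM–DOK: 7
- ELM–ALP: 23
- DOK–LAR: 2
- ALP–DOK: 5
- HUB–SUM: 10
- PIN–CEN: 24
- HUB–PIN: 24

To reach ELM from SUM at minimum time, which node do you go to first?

CEN

Compare a few routes:
SUM → CEN → GRN → ALP → DOK → ELM: 2+5+14+5+7 = 33
SUM → CEN → GRN → PIN → ALP → DOK → ELM: 2+5+5+4+5+7 = 28
The minimum is 28 min via SUM → CEN → GRN → PIN → ALP → DOK → ELM.
So from SUM the first move is to CEN.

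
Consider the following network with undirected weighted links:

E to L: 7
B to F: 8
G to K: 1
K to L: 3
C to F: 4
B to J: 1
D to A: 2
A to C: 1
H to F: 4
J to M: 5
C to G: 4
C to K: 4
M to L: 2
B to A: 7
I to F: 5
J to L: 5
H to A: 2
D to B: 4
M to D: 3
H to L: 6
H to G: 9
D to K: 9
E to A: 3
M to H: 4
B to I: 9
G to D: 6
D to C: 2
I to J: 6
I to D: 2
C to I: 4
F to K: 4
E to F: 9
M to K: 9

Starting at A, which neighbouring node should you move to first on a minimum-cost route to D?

Compare a few routes:
A–C–D: 1+2 = 3
A–D: 2 = 2
Cheapest is A–D at 2.
So from A the first move is to D.

D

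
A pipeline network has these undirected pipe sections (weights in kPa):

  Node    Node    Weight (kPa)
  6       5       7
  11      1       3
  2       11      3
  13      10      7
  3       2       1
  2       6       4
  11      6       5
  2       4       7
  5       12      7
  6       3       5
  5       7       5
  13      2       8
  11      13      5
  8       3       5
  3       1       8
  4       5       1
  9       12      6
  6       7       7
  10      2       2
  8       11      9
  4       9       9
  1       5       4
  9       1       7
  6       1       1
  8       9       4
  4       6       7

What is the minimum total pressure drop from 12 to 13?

Compare a few routes:
12 - 9 - 1 - 11 - 13: 6+7+3+5 = 21
12 - 5 - 1 - 11 - 13: 7+4+3+5 = 19
12 - 5 - 1 - 6 - 11 - 13: 7+4+1+5+5 = 22
Cheapest is 12 - 5 - 1 - 11 - 13 at 19 kPa.

19 kPa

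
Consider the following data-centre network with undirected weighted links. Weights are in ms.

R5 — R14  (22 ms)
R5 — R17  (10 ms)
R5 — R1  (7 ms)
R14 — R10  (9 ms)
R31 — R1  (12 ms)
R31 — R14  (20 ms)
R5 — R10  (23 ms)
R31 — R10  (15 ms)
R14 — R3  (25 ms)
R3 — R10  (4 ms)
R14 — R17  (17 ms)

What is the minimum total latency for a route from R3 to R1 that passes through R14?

42 ms

Best R3 to R14: R3 → R10 → R14 costing 13
Shortest R14→R1: R14 → R5 → R1 = 29
Total via R14: 13 + 29 = 42 ms.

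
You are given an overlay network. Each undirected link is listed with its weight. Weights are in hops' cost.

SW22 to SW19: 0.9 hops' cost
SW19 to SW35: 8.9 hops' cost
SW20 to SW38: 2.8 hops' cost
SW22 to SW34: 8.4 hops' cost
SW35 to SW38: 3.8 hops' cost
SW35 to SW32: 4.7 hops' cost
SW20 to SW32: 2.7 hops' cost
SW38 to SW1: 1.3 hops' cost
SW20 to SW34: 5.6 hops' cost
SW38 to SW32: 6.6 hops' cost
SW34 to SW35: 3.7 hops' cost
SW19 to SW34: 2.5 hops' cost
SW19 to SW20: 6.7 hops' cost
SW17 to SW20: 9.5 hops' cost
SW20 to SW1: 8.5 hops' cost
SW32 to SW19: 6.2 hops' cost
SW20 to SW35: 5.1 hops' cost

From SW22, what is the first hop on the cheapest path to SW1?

Enumerating some paths:
SW22 → SW19 → SW20 → SW38 → SW1: 0.9+6.7+2.8+1.3 = 11.7
SW22 → SW19 → SW34 → SW35 → SW38 → SW1: 0.9+2.5+3.7+3.8+1.3 = 12.2
SW22 → SW19 → SW34 → SW20 → SW38 → SW1: 0.9+2.5+5.6+2.8+1.3 = 13.1
The minimum is 11.7 hops' cost via SW22 → SW19 → SW20 → SW38 → SW1.
So from SW22 the first move is to SW19.

SW19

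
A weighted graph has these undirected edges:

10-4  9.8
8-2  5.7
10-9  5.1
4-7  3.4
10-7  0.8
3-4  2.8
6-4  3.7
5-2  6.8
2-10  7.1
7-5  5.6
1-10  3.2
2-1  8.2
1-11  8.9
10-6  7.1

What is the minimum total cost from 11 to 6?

19.2

Compare a few routes:
11 - 1 - 10 - 7 - 4 - 6: 8.9+3.2+0.8+3.4+3.7 = 20
11 - 1 - 10 - 4 - 6: 8.9+3.2+9.8+3.7 = 25.6
11 - 1 - 2 - 10 - 6: 8.9+8.2+7.1+7.1 = 31.3
11 - 1 - 10 - 6: 8.9+3.2+7.1 = 19.2
The minimum is 19.2 via 11 - 1 - 10 - 6.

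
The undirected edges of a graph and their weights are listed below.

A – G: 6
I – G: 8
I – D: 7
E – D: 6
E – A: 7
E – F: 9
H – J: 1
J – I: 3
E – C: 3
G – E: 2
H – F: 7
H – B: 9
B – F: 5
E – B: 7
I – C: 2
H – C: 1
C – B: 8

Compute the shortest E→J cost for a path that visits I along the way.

Shortest E→I: E → C → I = 5
Best I to J: I → J costing 3
Total via I: 5 + 3 = 8.

8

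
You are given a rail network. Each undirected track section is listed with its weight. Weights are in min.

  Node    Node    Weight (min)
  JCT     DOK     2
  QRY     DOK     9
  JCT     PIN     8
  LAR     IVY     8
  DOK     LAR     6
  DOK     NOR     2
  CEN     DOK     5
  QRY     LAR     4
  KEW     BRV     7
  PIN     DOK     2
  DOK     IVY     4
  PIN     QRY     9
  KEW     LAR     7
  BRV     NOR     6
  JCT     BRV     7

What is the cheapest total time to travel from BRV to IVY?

Settle nodes by increasing distance from BRV:
BRV: 0
NOR: 6  (via BRV)
KEW: 7  (via BRV)
JCT: 7  (via BRV)
DOK: 8  (via NOR)
PIN: 10  (via DOK)
IVY: 12  (via DOK)
Shortest route: BRV–NOR–DOK–IVY = 12 min.

12 min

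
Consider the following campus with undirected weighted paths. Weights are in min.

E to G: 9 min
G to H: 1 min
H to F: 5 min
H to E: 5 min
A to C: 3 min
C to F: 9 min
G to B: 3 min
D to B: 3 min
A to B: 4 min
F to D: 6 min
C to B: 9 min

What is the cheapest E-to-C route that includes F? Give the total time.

Shortest E→F: E → H → F = 10
Shortest F→C: F → C = 9
Total via F: 10 + 9 = 19 min.

19 min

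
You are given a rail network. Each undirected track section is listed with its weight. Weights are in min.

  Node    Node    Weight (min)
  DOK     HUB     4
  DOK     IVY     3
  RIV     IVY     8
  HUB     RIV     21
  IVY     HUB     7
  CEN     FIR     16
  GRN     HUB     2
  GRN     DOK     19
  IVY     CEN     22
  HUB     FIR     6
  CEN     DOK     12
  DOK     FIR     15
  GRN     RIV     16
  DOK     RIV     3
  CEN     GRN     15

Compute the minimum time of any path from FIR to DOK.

10 min

Shortest distances from FIR:
FIR: 0
HUB: 6  (via FIR)
GRN: 8  (via HUB)
DOK: 10  (via HUB)
Shortest route: FIR → HUB → DOK = 10 min.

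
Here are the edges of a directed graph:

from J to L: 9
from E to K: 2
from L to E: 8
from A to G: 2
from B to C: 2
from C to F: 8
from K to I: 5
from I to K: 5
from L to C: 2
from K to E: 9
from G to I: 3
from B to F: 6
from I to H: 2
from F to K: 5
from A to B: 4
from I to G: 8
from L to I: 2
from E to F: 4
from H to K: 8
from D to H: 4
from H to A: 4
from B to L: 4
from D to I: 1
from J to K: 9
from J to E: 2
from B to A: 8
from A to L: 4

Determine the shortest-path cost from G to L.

13

Compare a few routes:
G–I–H–A–L: 3+2+4+4 = 13
G–I–H–A–B–L: 3+2+4+4+4 = 17
The minimum is 13 via G–I–H–A–L.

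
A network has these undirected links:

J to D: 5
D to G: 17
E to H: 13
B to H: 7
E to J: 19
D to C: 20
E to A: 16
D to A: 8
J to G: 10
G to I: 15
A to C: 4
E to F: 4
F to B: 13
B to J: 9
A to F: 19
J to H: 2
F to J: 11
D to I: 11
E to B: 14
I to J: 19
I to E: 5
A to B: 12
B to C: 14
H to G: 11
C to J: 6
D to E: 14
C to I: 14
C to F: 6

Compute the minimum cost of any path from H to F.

13

Candidate routes:
H–J–F: 2+11 = 13
H–J–C–F: 2+6+6 = 14
The minimum is 13 via H–J–F.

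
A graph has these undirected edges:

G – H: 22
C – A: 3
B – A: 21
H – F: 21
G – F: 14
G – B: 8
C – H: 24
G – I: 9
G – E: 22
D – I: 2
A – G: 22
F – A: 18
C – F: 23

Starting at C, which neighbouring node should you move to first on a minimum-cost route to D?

A

Enumerating some paths:
C → A → F → G → I → D: 3+18+14+9+2 = 46
C → A → G → I → D: 3+22+9+2 = 36
C → A → B → G → I → D: 3+21+8+9+2 = 43
C → F → G → I → D: 23+14+9+2 = 48
Cheapest is C → A → G → I → D at 36.
So from C the first move is to A.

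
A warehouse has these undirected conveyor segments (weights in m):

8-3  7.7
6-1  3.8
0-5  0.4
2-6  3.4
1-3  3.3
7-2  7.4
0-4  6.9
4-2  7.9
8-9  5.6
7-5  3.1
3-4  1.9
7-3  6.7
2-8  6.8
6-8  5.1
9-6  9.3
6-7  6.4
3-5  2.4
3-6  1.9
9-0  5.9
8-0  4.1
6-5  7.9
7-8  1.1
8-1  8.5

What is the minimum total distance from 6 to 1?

Running Dijkstra from 6:
6: 0
3: 1.9  (via 6)
2: 3.4  (via 6)
1: 3.8  (via 6)
Shortest route: 6 → 1 = 3.8 m.

3.8 m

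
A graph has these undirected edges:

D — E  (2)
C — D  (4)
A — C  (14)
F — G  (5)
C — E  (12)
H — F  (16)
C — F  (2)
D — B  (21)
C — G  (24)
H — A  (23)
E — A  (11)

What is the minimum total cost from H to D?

22

Settle nodes by increasing distance from H:
H: 0
F: 16  (via H)
C: 18  (via F)
G: 21  (via F)
D: 22  (via C)
Shortest route: H → F → C → D = 22.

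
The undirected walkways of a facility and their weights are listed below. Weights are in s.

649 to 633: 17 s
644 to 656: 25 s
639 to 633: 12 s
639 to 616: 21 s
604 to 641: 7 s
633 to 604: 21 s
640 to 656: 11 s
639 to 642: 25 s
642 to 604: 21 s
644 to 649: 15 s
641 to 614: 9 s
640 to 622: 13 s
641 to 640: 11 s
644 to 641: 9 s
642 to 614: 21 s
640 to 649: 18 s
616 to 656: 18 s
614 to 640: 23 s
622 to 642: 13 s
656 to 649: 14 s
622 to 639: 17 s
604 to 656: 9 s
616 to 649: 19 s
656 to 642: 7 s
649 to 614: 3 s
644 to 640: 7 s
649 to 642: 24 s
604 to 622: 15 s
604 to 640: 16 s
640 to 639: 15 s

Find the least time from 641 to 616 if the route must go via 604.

34 s

Shortest 641→604: 641 → 604 = 7
Shortest 604→616: 604 → 656 → 616 = 27
Total via 604: 7 + 27 = 34 s.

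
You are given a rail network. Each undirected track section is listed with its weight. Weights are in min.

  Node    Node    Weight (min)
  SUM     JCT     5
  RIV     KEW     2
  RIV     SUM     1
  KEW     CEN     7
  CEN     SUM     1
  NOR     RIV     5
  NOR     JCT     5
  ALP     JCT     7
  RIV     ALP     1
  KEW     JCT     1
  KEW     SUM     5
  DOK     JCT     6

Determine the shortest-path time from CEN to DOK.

11 min

Candidate routes:
CEN → SUM → JCT → DOK: 1+5+6 = 12
CEN → SUM → KEW → JCT → DOK: 1+5+1+6 = 13
CEN → SUM → RIV → KEW → JCT → DOK: 1+1+2+1+6 = 11
The minimum is 11 min via CEN → SUM → RIV → KEW → JCT → DOK.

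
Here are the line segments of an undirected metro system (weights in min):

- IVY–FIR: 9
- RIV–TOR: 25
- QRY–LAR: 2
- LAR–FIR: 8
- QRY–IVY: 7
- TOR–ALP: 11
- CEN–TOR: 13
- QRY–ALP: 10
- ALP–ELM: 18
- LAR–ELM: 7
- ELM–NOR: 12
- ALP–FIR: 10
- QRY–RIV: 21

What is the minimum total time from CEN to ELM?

42 min

Shortest distances from CEN:
CEN: 0
TOR: 13  (via CEN)
ALP: 24  (via TOR)
FIR: 34  (via ALP)
QRY: 34  (via ALP)
LAR: 36  (via QRY)
RIV: 38  (via TOR)
IVY: 41  (via QRY)
ELM: 42  (via ALP)
Shortest route: CEN–TOR–ALP–ELM = 42 min.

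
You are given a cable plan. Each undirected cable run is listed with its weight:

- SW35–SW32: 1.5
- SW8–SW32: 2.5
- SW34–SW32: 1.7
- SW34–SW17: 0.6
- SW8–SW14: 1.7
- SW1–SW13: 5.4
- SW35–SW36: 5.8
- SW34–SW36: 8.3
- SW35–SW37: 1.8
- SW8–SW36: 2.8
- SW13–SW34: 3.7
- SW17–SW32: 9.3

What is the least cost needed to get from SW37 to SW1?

Settle nodes by increasing distance from SW37:
SW37: 0
SW35: 1.8  (via SW37)
SW32: 3.3  (via SW35)
SW34: 5  (via SW32)
SW17: 5.6  (via SW34)
SW8: 5.8  (via SW32)
SW14: 7.5  (via SW8)
SW36: 7.6  (via SW35)
SW13: 8.7  (via SW34)
SW1: 14.1  (via SW13)
Shortest route: SW37–SW35–SW32–SW34–SW13–SW1 = 14.1.

14.1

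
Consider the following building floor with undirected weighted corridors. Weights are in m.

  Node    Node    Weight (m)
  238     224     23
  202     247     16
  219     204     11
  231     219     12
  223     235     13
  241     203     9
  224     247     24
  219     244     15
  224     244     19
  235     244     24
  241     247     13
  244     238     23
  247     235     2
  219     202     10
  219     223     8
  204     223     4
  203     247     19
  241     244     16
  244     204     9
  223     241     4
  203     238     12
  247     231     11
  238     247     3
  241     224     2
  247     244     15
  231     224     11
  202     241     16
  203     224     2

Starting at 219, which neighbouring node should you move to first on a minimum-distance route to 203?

223

Enumerating some paths:
219 → 223 → 241 → 203: 8+4+9 = 21
219 → 223 → 241 → 224 → 203: 8+4+2+2 = 16
Cheapest is 219 → 223 → 241 → 224 → 203 at 16 m.
So from 219 the first move is to 223.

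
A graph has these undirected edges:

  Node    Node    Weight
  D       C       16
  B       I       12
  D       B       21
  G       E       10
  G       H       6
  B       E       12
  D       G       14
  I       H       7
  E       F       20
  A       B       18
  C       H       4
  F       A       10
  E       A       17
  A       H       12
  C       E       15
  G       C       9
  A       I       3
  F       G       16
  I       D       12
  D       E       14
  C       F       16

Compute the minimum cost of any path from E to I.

Settle nodes by increasing distance from E:
E: 0
G: 10  (via E)
B: 12  (via E)
D: 14  (via E)
C: 15  (via E)
H: 16  (via G)
A: 17  (via E)
F: 20  (via E)
I: 20  (via A)
Shortest route: E → A → I = 20.

20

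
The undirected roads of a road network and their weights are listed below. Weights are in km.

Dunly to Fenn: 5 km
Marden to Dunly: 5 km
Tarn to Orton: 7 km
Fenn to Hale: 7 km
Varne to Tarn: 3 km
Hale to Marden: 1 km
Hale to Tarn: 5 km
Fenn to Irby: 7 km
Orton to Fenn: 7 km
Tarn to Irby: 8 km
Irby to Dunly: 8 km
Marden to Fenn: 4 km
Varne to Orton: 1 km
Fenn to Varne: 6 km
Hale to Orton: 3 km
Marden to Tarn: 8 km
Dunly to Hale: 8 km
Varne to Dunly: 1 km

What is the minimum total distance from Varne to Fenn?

6 km

Candidate routes:
Varne - Dunly - Marden - Fenn: 1+5+4 = 10
Varne - Fenn: 6 = 6
Varne - Orton - Hale - Marden - Fenn: 1+3+1+4 = 9
Varne - Orton - Fenn: 1+7 = 8
The minimum is 6 km via Varne - Fenn.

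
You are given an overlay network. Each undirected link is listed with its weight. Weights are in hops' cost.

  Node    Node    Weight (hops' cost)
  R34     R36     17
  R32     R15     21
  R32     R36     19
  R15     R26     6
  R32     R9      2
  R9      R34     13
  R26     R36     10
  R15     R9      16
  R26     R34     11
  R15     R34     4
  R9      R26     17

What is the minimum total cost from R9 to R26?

Compare a few routes:
R9 - R26: 17 = 17
R9 - R15 - R26: 16+6 = 22
The minimum is 17 hops' cost via R9 - R26.

17 hops' cost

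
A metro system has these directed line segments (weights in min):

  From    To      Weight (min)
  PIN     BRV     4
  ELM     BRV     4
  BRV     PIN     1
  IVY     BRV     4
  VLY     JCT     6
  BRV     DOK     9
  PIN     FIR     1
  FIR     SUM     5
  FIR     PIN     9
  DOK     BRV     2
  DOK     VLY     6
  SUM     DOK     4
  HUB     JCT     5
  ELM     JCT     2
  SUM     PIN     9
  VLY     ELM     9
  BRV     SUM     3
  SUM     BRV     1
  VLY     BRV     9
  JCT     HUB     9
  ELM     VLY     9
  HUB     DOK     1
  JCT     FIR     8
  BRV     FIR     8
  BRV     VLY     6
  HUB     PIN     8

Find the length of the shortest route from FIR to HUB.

27 min

Enumerating some paths:
FIR–SUM–BRV–VLY–JCT–HUB: 5+1+6+6+9 = 27
FIR–SUM–DOK–VLY–JCT–HUB: 5+4+6+6+9 = 30
FIR–SUM–DOK–BRV–VLY–JCT–HUB: 5+4+2+6+6+9 = 32
The minimum is 27 min via FIR–SUM–BRV–VLY–JCT–HUB.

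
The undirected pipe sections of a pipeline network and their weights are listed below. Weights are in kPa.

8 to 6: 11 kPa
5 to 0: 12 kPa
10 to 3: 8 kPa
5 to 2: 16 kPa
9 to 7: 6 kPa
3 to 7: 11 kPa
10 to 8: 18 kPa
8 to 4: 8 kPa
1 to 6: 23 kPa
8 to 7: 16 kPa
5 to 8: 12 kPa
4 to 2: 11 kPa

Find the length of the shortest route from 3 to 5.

38 kPa

Settle nodes by increasing distance from 3:
3: 0
10: 8  (via 3)
7: 11  (via 3)
9: 17  (via 7)
8: 26  (via 10)
4: 34  (via 8)
6: 37  (via 8)
5: 38  (via 8)
Shortest route: 3 → 10 → 8 → 5 = 38 kPa.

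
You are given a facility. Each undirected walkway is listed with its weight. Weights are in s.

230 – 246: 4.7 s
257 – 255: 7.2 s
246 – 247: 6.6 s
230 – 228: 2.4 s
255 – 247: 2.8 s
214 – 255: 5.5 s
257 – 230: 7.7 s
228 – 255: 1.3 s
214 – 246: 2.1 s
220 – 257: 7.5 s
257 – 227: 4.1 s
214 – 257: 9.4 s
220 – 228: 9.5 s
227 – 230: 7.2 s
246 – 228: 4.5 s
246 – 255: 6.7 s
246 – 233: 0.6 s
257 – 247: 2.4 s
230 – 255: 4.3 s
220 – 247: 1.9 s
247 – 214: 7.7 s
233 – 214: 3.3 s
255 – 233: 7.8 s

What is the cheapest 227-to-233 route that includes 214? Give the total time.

Best 227 to 214: 227–257–214 costing 13.5
Best 214 to 233: 214–246–233 costing 2.7
Total via 214: 13.5 + 2.7 = 16.2 s.

16.2 s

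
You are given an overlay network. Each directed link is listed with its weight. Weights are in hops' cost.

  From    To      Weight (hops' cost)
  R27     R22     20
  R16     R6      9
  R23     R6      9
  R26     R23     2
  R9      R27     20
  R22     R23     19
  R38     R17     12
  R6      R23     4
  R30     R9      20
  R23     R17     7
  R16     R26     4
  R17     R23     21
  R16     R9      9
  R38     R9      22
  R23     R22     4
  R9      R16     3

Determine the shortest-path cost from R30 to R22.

Enumerating some paths:
R30 → R9 → R16 → R6 → R23 → R22: 20+3+9+4+4 = 40
R30 → R9 → R16 → R26 → R23 → R22: 20+3+4+2+4 = 33
R30 → R9 → R27 → R22: 20+20+20 = 60
Cheapest is R30 → R9 → R16 → R26 → R23 → R22 at 33 hops' cost.

33 hops' cost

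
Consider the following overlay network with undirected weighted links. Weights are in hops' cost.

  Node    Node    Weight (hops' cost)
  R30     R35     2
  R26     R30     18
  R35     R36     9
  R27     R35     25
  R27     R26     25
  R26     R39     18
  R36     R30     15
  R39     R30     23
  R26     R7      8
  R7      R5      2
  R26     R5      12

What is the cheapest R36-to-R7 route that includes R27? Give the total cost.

Shortest R36→R27: R36–R35–R27 = 34
Shortest R27→R7: R27–R26–R7 = 33
Total via R27: 34 + 33 = 67 hops' cost.

67 hops' cost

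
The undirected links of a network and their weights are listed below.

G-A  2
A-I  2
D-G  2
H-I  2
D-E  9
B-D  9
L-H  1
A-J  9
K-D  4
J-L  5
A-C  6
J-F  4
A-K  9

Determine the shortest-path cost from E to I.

15

Settle nodes by increasing distance from E:
E: 0
D: 9  (via E)
G: 11  (via D)
A: 13  (via G)
K: 13  (via D)
I: 15  (via A)
Shortest route: E → D → G → A → I = 15.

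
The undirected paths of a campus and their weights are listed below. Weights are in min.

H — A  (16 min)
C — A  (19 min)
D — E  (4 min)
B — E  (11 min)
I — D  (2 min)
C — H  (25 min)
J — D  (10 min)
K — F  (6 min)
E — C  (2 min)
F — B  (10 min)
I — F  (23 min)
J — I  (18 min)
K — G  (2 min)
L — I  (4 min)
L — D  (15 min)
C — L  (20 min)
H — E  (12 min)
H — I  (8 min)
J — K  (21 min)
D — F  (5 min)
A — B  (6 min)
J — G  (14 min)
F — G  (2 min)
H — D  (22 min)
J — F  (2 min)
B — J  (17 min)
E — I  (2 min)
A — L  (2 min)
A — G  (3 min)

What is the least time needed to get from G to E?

Compare a few routes:
G–K–F–D–I–E: 2+6+5+2+2 = 17
G–K–F–D–E: 2+6+5+4 = 17
G–F–D–E: 2+5+4 = 11
G–A–L–I–D–E: 3+2+4+2+4 = 15
Cheapest is G–F–D–E at 11 min.

11 min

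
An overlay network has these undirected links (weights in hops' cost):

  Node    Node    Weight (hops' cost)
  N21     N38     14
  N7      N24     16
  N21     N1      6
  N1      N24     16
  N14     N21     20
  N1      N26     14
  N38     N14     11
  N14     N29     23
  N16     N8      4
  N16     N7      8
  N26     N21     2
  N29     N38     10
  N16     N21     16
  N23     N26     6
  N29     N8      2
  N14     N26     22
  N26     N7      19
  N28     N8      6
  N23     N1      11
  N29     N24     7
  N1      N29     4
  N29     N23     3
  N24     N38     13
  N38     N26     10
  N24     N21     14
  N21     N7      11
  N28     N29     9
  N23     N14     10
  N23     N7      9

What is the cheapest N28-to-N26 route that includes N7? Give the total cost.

31 hops' cost

Shortest N28→N7: N28 → N8 → N16 → N7 = 18
Shortest N7→N26: N7 → N21 → N26 = 13
Total via N7: 18 + 13 = 31 hops' cost.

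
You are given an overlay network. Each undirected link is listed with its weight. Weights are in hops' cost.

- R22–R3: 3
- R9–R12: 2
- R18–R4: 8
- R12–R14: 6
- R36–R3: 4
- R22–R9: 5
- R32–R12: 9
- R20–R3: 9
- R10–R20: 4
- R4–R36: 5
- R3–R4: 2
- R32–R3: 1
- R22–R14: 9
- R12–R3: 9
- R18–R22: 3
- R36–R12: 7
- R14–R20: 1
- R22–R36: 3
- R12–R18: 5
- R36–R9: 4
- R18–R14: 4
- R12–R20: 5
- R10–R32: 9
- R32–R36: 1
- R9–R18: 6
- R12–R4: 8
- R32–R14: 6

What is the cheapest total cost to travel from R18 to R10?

9 hops' cost

Enumerating some paths:
R18–R12–R20–R10: 5+5+4 = 14
R18–R14–R20–R10: 4+1+4 = 9
Cheapest is R18–R14–R20–R10 at 9 hops' cost.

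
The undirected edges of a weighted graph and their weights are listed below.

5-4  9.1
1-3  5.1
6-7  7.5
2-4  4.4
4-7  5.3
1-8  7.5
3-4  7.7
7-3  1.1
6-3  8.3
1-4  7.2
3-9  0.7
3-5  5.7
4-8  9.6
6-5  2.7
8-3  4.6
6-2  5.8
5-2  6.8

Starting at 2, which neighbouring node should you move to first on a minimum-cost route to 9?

4

Enumerating some paths:
2 → 4 → 3 → 9: 4.4+7.7+0.7 = 12.8
2 → 4 → 7 → 3 → 9: 4.4+5.3+1.1+0.7 = 11.5
The minimum is 11.5 via 2 → 4 → 7 → 3 → 9.
So from 2 the first move is to 4.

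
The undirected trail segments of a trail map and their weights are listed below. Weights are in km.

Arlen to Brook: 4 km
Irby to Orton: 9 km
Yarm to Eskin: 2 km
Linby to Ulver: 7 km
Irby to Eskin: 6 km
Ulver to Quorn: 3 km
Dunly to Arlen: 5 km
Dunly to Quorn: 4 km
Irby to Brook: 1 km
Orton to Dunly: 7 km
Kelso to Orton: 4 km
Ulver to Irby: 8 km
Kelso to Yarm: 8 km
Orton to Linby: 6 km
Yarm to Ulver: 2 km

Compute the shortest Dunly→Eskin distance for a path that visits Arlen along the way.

16 km

Best Dunly to Arlen: Dunly–Arlen costing 5
Best Arlen to Eskin: Arlen–Brook–Irby–Eskin costing 11
Total via Arlen: 5 + 11 = 16 km.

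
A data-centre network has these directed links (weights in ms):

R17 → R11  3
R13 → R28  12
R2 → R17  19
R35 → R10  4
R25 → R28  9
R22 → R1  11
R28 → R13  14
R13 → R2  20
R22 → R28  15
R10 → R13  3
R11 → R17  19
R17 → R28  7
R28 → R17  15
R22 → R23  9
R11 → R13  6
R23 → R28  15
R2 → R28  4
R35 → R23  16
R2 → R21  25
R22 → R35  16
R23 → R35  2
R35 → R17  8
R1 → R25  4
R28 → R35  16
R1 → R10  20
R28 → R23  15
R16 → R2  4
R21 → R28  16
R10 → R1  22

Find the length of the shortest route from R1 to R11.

31 ms

Settle nodes by increasing distance from R1:
R1: 0
R25: 4  (via R1)
R28: 13  (via R25)
R10: 20  (via R1)
R13: 23  (via R10)
R17: 28  (via R28)
R23: 28  (via R28)
R35: 29  (via R28)
R11: 31  (via R17)
Shortest route: R1–R25–R28–R17–R11 = 31 ms.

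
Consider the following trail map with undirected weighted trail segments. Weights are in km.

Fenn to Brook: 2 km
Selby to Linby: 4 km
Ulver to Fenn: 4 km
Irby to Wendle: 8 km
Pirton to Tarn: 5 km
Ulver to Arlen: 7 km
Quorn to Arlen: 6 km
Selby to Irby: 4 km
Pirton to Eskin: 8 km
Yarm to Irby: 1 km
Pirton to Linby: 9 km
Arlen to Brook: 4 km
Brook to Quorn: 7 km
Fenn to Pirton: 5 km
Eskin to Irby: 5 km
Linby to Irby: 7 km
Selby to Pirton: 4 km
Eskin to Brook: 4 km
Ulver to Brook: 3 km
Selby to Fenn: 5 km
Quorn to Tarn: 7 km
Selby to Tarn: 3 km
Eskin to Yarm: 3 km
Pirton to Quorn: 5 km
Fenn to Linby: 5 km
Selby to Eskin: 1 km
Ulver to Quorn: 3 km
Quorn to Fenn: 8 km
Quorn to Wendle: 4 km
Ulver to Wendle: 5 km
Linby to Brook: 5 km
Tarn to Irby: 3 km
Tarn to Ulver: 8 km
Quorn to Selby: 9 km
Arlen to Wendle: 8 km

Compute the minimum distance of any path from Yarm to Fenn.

9 km

Running Dijkstra from Yarm:
Yarm: 0
Irby: 1  (via Yarm)
Eskin: 3  (via Yarm)
Tarn: 4  (via Irby)
Selby: 4  (via Eskin)
Brook: 7  (via Eskin)
Linby: 8  (via Irby)
Pirton: 8  (via Selby)
Wendle: 9  (via Irby)
Fenn: 9  (via Selby)
Shortest route: Yarm–Eskin–Selby–Fenn = 9 km.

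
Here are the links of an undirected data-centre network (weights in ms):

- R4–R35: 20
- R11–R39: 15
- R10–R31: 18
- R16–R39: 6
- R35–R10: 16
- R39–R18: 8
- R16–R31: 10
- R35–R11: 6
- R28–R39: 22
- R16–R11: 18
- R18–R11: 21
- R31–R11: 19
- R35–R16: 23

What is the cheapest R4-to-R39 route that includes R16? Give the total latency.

49 ms

Best R4 to R16: R4 → R35 → R16 costing 43
Shortest R16→R39: R16 → R39 = 6
Total via R16: 43 + 6 = 49 ms.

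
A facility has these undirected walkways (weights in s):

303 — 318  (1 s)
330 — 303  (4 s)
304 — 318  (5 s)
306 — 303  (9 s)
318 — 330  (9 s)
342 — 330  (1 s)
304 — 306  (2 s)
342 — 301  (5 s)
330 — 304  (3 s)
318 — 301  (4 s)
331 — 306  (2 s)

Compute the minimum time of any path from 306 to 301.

11 s

Shortest distances from 306:
306: 0
304: 2  (via 306)
331: 2  (via 306)
330: 5  (via 304)
342: 6  (via 330)
318: 7  (via 304)
303: 8  (via 318)
301: 11  (via 342)
Shortest route: 306 → 304 → 330 → 342 → 301 = 11 s.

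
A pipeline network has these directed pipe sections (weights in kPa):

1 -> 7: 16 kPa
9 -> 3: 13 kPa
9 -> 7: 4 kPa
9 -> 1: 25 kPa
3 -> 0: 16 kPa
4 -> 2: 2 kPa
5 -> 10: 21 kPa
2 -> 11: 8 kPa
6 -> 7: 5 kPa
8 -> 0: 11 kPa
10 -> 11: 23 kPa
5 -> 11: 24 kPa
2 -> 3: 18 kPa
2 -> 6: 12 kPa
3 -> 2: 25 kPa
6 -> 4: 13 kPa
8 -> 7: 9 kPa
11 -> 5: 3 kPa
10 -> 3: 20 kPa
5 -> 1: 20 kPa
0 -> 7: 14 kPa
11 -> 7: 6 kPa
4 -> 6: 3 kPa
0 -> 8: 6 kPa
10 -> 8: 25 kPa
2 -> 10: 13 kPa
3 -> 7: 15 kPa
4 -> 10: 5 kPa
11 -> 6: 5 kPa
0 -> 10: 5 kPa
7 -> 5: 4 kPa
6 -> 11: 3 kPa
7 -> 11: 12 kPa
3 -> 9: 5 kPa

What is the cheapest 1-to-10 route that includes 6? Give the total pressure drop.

51 kPa

Best 1 to 6: 1–7–11–6 costing 33
Shortest 6→10: 6–4–10 = 18
Total via 6: 33 + 18 = 51 kPa.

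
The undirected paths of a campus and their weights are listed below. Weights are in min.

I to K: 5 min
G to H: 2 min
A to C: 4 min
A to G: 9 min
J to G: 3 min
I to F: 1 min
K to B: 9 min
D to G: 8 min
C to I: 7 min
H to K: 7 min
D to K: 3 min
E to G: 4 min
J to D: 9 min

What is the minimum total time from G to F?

15 min

Enumerating some paths:
G → J → D → K → I → F: 3+9+3+5+1 = 21
G → A → C → I → F: 9+4+7+1 = 21
G → H → K → I → F: 2+7+5+1 = 15
G → D → K → I → F: 8+3+5+1 = 17
Cheapest is G → H → K → I → F at 15 min.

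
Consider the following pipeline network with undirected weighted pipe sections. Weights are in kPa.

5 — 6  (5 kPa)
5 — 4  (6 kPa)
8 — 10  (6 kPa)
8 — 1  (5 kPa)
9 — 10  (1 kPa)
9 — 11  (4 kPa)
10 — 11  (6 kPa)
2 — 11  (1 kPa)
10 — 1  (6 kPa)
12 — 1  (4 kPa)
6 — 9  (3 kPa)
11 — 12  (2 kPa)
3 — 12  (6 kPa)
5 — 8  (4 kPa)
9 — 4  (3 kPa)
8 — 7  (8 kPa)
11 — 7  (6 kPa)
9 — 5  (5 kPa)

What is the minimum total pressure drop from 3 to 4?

15 kPa

Candidate routes:
3 → 12 → 11 → 9 → 5 → 4: 6+2+4+5+6 = 23
3 → 12 → 11 → 9 → 4: 6+2+4+3 = 15
3 → 12 → 1 → 10 → 9 → 4: 6+4+6+1+3 = 20
3 → 12 → 11 → 10 → 9 → 4: 6+2+6+1+3 = 18
Cheapest is 3 → 12 → 11 → 9 → 4 at 15 kPa.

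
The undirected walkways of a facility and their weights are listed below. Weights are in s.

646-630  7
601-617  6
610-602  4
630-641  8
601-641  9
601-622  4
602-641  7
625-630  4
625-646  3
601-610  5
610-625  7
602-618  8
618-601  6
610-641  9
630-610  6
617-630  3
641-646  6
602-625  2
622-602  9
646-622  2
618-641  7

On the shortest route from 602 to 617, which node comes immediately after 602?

625

Candidate routes:
602–625–646–630–617: 2+3+7+3 = 15
602–610–601–617: 4+5+6 = 15
602–610–630–617: 4+6+3 = 13
602–625–630–617: 2+4+3 = 9
Cheapest is 602–625–630–617 at 9 s.
So from 602 the first move is to 625.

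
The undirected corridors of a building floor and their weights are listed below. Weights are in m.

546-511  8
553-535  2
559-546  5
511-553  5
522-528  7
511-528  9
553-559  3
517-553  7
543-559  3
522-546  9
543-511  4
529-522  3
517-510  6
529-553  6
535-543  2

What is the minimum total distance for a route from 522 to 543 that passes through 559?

15 m

Best 522 to 559: 522–529–553–559 costing 12
Shortest 559→543: 559–543 = 3
Total via 559: 12 + 3 = 15 m.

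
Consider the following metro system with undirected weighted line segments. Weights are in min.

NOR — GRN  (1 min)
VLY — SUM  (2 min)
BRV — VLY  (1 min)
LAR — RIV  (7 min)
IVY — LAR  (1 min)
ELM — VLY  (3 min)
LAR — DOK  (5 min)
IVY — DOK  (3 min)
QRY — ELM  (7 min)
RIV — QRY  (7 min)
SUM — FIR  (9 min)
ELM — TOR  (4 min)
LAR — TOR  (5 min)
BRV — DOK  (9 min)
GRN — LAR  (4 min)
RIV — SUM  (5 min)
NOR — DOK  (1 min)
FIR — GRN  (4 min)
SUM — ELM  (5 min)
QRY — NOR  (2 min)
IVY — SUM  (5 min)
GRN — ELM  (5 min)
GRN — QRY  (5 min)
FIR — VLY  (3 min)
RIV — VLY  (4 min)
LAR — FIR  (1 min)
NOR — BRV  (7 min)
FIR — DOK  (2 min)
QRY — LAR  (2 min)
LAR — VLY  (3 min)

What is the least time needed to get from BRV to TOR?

Settle nodes by increasing distance from BRV:
BRV: 0
VLY: 1  (via BRV)
SUM: 3  (via VLY)
LAR: 4  (via VLY)
FIR: 4  (via VLY)
ELM: 4  (via VLY)
IVY: 5  (via LAR)
RIV: 5  (via VLY)
QRY: 6  (via LAR)
DOK: 6  (via FIR)
NOR: 7  (via BRV)
TOR: 8  (via ELM)
Shortest route: BRV–VLY–ELM–TOR = 8 min.

8 min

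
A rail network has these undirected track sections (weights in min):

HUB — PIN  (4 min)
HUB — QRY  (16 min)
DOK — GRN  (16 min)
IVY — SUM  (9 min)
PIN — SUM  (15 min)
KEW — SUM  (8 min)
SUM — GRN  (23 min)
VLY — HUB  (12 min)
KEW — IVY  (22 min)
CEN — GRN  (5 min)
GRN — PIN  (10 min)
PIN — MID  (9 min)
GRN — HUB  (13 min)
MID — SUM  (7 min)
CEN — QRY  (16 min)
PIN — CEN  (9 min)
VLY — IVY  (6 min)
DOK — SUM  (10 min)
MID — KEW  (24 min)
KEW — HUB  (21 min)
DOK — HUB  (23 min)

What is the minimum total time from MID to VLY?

Running Dijkstra from MID:
MID: 0
SUM: 7  (via MID)
PIN: 9  (via MID)
HUB: 13  (via PIN)
KEW: 15  (via SUM)
IVY: 16  (via SUM)
DOK: 17  (via SUM)
CEN: 18  (via PIN)
GRN: 19  (via PIN)
VLY: 22  (via IVY)
Shortest route: MID–SUM–IVY–VLY = 22 min.

22 min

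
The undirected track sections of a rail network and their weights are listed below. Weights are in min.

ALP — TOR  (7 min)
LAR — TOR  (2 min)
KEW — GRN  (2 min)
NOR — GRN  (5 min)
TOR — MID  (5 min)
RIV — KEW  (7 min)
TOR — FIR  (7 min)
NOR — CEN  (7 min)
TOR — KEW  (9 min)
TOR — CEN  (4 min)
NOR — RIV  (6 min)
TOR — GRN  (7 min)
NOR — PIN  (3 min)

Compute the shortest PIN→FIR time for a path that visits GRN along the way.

Shortest PIN→GRN: PIN–NOR–GRN = 8
Shortest GRN→FIR: GRN–TOR–FIR = 14
Total via GRN: 8 + 14 = 22 min.

22 min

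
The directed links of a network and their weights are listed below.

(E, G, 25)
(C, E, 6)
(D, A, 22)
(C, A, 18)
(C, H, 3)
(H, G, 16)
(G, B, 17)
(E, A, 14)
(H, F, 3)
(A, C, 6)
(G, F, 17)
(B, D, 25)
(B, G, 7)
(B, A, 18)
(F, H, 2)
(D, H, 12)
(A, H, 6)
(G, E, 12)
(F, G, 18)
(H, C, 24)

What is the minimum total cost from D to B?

Compare a few routes:
D → H → G → B: 12+16+17 = 45
D → H → F → G → B: 12+3+18+17 = 50
D → A → H → G → B: 22+6+16+17 = 61
Cheapest is D → H → G → B at 45.

45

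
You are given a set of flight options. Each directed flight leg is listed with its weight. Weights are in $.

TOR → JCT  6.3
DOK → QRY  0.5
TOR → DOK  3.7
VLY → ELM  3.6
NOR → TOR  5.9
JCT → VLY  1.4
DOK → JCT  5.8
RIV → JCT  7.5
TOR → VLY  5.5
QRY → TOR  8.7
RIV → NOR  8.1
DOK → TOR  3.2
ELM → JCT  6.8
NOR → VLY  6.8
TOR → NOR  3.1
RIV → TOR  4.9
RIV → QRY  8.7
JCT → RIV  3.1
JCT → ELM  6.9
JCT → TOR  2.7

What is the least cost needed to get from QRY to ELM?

$17.8

Compare a few routes:
QRY - TOR - JCT - ELM: 8.7+6.3+6.9 = 21.9
QRY - TOR - NOR - VLY - ELM: 8.7+3.1+6.8+3.6 = 22.2
QRY - TOR - VLY - ELM: 8.7+5.5+3.6 = 17.8
QRY - TOR - JCT - VLY - ELM: 8.7+6.3+1.4+3.6 = 20
Cheapest is QRY - TOR - VLY - ELM at $17.8.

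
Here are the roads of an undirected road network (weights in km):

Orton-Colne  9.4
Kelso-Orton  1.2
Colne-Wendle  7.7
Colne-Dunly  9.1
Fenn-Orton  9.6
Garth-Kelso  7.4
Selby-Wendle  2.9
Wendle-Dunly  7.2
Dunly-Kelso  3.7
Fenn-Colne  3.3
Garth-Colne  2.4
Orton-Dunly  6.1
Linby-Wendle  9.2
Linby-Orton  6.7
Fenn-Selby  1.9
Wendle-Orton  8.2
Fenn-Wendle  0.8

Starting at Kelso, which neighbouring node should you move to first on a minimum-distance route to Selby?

Orton

Compare a few routes:
Kelso–Orton–Fenn–Selby: 1.2+9.6+1.9 = 12.7
Kelso–Orton–Wendle–Selby: 1.2+8.2+2.9 = 12.3
Kelso–Dunly–Wendle–Fenn–Selby: 3.7+7.2+0.8+1.9 = 13.6
Kelso–Orton–Wendle–Fenn–Selby: 1.2+8.2+0.8+1.9 = 12.1
Cheapest is Kelso–Orton–Wendle–Fenn–Selby at 12.1 km.
So from Kelso the first move is to Orton.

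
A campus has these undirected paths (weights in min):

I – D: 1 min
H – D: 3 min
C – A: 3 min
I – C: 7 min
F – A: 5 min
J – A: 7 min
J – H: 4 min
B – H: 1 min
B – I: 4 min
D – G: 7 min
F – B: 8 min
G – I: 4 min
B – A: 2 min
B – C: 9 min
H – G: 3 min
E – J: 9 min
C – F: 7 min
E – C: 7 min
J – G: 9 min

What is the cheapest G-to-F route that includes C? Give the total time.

Shortest G→C: G → H → B → A → C = 9
Shortest C→F: C → F = 7
Total via C: 9 + 7 = 16 min.

16 min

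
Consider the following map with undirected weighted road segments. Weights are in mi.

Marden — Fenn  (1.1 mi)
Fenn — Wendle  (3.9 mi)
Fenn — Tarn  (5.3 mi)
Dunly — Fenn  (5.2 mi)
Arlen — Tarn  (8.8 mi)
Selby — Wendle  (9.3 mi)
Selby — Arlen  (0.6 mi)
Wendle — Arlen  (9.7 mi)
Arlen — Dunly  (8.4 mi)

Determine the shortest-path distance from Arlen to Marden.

Shortest distances from Arlen:
Arlen: 0
Selby: 0.6  (via Arlen)
Dunly: 8.4  (via Arlen)
Tarn: 8.8  (via Arlen)
Wendle: 9.7  (via Arlen)
Fenn: 13.6  (via Dunly)
Marden: 14.7  (via Fenn)
Shortest route: Arlen–Dunly–Fenn–Marden = 14.7 mi.

14.7 mi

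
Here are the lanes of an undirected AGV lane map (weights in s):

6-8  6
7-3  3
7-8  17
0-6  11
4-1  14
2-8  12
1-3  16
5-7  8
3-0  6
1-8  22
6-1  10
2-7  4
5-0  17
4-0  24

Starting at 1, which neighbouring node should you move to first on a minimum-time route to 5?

Compare a few routes:
1–6–0–3–7–5: 10+11+6+3+8 = 38
1–3–7–5: 16+3+8 = 27
Cheapest is 1–3–7–5 at 27 s.
So from 1 the first move is to 3.

3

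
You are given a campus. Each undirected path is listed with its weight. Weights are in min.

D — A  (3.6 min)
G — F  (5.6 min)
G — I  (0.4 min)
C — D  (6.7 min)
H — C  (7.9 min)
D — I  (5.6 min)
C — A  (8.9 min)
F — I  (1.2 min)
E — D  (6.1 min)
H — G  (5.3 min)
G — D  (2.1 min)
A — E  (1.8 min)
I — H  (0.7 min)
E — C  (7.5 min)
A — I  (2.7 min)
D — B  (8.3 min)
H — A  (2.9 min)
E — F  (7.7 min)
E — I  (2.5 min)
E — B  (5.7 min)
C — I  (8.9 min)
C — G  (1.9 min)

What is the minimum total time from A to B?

Running Dijkstra from A:
A: 0
E: 1.8  (via A)
I: 2.7  (via A)
H: 2.9  (via A)
G: 3.1  (via I)
D: 3.6  (via A)
F: 3.9  (via I)
C: 5  (via G)
B: 7.5  (via E)
Shortest route: A–E–B = 7.5 min.

7.5 min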